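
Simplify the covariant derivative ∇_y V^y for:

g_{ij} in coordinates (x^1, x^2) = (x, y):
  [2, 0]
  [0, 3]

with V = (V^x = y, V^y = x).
All Christoffel symbols are zero.
∇_y V^y = ∂_y V^y + Γ^y_{y j} V^j
  = (0) + (0)(y) + (0)(x)
  = 0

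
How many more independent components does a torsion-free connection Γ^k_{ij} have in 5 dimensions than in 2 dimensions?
Independent components in n dimensions: n × n(n+1)/2 = n^2(n+1)/2.
5D: 5 × 15 = 75
2D: 2 × 3 = 6
Difference = 75 - 6 = 69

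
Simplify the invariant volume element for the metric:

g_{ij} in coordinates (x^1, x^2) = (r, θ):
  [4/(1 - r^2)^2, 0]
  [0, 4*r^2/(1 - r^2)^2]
det(g) = 16*r^2/(1 - r^2)^4
√|det(g)| = 4*r/(r^2 - 1)^2
Volume element: dV = 4*r/(r^2 - 1)^2 dr dθ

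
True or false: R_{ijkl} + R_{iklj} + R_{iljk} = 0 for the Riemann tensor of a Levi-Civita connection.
This is the first (algebraic) Bianchi identity.
True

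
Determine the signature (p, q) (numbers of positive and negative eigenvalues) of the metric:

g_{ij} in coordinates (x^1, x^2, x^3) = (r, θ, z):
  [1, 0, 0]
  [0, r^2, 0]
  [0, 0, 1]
The metric is diagonal, so its eigenvalues are the diagonal entries: 1, r^2, 1 (at a generic point, where coordinate-dependent entries are positive).
3 positive, 0 negative.
(3, 0) - Riemannian (positive definite)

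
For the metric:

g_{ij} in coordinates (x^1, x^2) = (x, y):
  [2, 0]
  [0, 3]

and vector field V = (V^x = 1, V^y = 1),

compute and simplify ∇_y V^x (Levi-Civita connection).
All Christoffel symbols are zero.
∇_y V^x = ∂_y V^x + Γ^x_{y j} V^j
  = (0) + (0)(1) + (0)(1)
  = 0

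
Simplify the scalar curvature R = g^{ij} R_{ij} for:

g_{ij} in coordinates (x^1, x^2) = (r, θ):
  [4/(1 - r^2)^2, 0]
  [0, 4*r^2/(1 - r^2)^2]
Non-zero Christoffel symbols (Γ^k_{ij} = Γ^k_{ji}):
Γ^r_{r r} = 2*r/(1 - r^2)
Γ^r_{θ θ} = (r^3 + r)/(r^2 - 1)
Γ^θ_{r θ} = (-r^2 - 1)/(r^3 - r)
Ricci tensor (R_{ij} = R^k_{ikj}): R_{rr} = -4/(r^2 - 1)^2, R_{rθ} = 0, R_{θθ} = -4*r^2/(r^2 - 1)^2
Inverse metric: g^{rr} = (1 - r^2)^2/4, g^{θθ} = (1 - r^2)^2/(4*r^2)
R = g^{ij} R_{ij} = ((1 - r^2)^2/4)(-4/(r^2 - 1)^2) + ((1 - r^2)^2/(4*r^2))(-4*r^2/(r^2 - 1)^2) = -2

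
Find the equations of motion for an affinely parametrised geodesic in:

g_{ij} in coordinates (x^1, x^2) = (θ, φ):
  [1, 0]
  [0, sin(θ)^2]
Geodesic equation: d^2x^k/dλ^2 + Γ^k_{ij} (dx^i/dλ)(dx^j/dλ) = 0.
Non-zero Christoffel symbols:
Γ^θ_{φ φ} = -sin(2*θ)/2
Γ^φ_{θ φ} = 1/tan(θ)
Substituting (the symmetric pair Γ^k_{ij}, Γ^k_{ji} combines into a factor 2):
d^2θ/dλ^2 - (sin(2*θ)/2) (dφ/dλ)^2 = 0
d^2φ/dλ^2 + (2/tan(θ)) (dθ/dλ)(dφ/dλ) = 0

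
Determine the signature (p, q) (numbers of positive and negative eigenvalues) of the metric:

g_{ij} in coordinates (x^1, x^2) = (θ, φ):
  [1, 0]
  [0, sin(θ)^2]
The metric is diagonal, so its eigenvalues are the diagonal entries: 1, sin(θ)^2 (at a generic point, where coordinate-dependent entries are positive).
2 positive, 0 negative.
(2, 0) - Riemannian (positive definite)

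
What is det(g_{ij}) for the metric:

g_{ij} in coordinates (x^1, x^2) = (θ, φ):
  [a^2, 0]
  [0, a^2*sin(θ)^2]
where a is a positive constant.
For a 2×2 metric: det(g) = g_{11}·g_{22} - g_{12}·g_{21}
= (a^2)·(a^2*sin(θ)^2) - (0)·(0)
= a^4*sin(θ)^2 - 0
det(g) = a^4*sin(θ)^2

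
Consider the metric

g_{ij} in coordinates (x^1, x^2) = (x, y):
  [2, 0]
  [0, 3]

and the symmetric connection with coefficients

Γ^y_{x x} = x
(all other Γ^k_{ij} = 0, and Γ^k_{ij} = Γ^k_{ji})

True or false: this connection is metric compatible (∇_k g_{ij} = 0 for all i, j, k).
Using ∇_k g_{ij} = ∂_k g_{ij} - Γ^m_{ki} g_{mj} - Γ^m_{kj} g_{im}:
∇_x g_{xy} = (0) - (3*x) - (0) = -3*x ≠ 0
So the connection is not metric compatible (it is not the Levi-Civita connection).
False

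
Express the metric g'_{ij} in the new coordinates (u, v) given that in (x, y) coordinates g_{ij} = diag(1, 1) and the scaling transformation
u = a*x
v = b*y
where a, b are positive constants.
Invert the transformation: x = u/a, y = v/b
g'_{ij} = (∂x^k/∂x'^i)(∂x^l/∂x'^j) g_{kl}; with g_{kl} = δ_{kl} this is Σ_k (∂x^k/∂x'^i)(∂x^k/∂x'^j).
Jacobian: ∂x/∂u = 1/a, ∂x/∂v = 0, ∂y/∂u = 0, ∂y/∂v = 1/b
g'_{uu} = (1/a)(1/a) + (0)(0) = 1/a^2
g'_{uv} = (1/a)(0) + (0)(1/b) = 0
g'_{vv} = (0)(0) + (1/b)(1/b) = 1/b^2
g'_{ij} = diag(1/a^2, 1/b^2)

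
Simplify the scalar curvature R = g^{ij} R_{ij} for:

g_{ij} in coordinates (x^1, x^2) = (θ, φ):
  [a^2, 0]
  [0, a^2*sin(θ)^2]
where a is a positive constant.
Non-zero Christoffel symbols (Γ^k_{ij} = Γ^k_{ji}):
Γ^θ_{φ φ} = -sin(2*θ)/2
Γ^φ_{θ φ} = 1/tan(θ)
Ricci tensor (R_{ij} = R^k_{ikj}): R_{θθ} = 1, R_{θφ} = 0, R_{φφ} = sin(θ)^2
Inverse metric: g^{θθ} = 1/a^2, g^{φφ} = 1/(a^2*sin(θ)^2)
R = g^{ij} R_{ij} = (1/a^2)(1) + (1/(a^2*sin(θ)^2))(sin(θ)^2) = 2/a^2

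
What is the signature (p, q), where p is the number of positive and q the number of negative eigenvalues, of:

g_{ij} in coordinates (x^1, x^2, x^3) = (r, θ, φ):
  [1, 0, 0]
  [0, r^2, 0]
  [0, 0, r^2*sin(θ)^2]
The metric is diagonal, so its eigenvalues are the diagonal entries: 1, r^2, r^2*sin(θ)^2 (at a generic point, where coordinate-dependent entries are positive).
3 positive, 0 negative.
(3, 0) - Riemannian (positive definite)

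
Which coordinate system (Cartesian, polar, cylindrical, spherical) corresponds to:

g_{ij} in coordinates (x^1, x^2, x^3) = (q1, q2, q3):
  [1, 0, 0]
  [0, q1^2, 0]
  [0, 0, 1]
The line element ds^2 = dq1^2 + q1^2 dq2^2 + dq3^2 is dr^2 + r^2 dθ^2 + dz^2 with q1 = r, q2 = θ, q3 = z.
cylindrical coordinates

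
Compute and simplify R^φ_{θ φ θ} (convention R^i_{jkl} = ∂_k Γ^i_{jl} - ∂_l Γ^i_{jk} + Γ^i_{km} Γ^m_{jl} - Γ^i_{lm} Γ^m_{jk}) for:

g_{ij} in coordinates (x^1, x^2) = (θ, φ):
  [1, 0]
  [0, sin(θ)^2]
Non-zero Christoffel symbols (Γ^k_{ij} = Γ^k_{ji}):
Γ^θ_{φ φ} = -sin(2*θ)/2
Γ^φ_{θ φ} = 1/tan(θ)
R^φ_{θ φ θ} = ∂_φ Γ^φ_{θ θ} - ∂_θ Γ^φ_{θ φ} + Γ^φ_{φ m} Γ^m_{θ θ} - Γ^φ_{θ m} Γ^m_{θ φ}
  = (0) - (-1/sin(θ)^2) + (0) - (1/tan(θ)^2) = 1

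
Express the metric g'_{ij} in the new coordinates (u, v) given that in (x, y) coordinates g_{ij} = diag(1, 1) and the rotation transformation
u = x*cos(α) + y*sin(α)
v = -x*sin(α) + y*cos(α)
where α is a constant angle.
Invert the transformation: x = u*cos(α) - v*sin(α), y = u*sin(α) + v*cos(α)
g'_{ij} = (∂x^k/∂x'^i)(∂x^l/∂x'^j) g_{kl}; with g_{kl} = δ_{kl} this is Σ_k (∂x^k/∂x'^i)(∂x^k/∂x'^j).
Jacobian: ∂x/∂u = cos(α), ∂x/∂v = -sin(α), ∂y/∂u = sin(α), ∂y/∂v = cos(α)
g'_{uu} = (cos(α))(cos(α)) + (sin(α))(sin(α)) = 1
g'_{uv} = (cos(α))(-sin(α)) + (sin(α))(cos(α)) = 0
g'_{vv} = (-sin(α))(-sin(α)) + (cos(α))(cos(α)) = 1
g'_{ij} = diag(1, 1)
The Euclidean metric is invariant under rotations.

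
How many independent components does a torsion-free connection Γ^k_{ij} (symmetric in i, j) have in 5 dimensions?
Γ^k_{ij} has n choices for the upper index and n(n+1)/2 independent symmetric lower index pairs.
Total = 5 × 5×6/2 = 5 × 15 = 75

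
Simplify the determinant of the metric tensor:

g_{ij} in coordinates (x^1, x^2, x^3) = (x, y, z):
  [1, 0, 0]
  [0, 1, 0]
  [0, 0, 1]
Diagonal metric: det(g) = g_{11}·g_{22}·g_{33}
= (1)·(1)·(1)
det(g) = 1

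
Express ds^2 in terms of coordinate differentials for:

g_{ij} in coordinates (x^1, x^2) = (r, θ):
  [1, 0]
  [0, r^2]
ds^2 = g_{ij} dx^i dx^j; only the non-zero components contribute.
ds^2 = dr^2 + r^2 dθ^2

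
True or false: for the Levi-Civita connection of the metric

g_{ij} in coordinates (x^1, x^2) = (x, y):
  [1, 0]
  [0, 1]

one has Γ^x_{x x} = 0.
Γ^x_{x x} = (1/2) g^{xx} (∂_x g_{xx} + ∂_x g_{xx} - ∂_x g_{xx}) = (1/2)(1)((0) + (0) - (0)) = 0
This equals the proposed value 0.
True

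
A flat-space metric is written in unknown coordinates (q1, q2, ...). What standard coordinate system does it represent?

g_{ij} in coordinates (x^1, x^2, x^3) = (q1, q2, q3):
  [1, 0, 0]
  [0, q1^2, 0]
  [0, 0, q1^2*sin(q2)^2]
The line element ds^2 = dq1^2 + q1^2 dq2^2 + q1^2 sin(q2)^2 dq3^2 is dr^2 + r^2 dθ^2 + r^2 sin(θ)^2 dφ^2 with q1 = r, q2 = θ, q3 = φ.
spherical coordinates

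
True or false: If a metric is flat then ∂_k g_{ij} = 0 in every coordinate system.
Flatness means R^i_{jkl} = 0; the components can still vary, e.g. the flat plane in polar coordinates has g_{θθ} = r^2.
False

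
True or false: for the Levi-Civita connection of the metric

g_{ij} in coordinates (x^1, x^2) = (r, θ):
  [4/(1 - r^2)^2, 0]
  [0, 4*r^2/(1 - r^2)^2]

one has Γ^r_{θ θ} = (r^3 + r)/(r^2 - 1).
Γ^r_{θ θ} = (1/2) g^{rr} (∂_θ g_{rθ} + ∂_θ g_{rθ} - ∂_r g_{θθ}) = (1/2)((1 - r^2)^2/4)((0) + (0) - (-8*(r^3 + r)/(r^2 - 1)^3)) = (r^3 + r)/(r^2 - 1)
This equals the proposed value (r^3 + r)/(r^2 - 1).
True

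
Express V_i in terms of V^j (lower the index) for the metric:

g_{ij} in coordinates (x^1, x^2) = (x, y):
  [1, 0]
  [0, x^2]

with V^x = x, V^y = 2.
V_i = g_{ij} V^j:
V_x = (1)(x) + (0)(2) = x
V_y = (0)(x) + (x^2)(2) = 2*x^2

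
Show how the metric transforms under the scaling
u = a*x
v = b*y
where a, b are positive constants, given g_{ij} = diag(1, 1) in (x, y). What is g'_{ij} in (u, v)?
Invert the transformation: x = u/a, y = v/b
g'_{ij} = (∂x^k/∂x'^i)(∂x^l/∂x'^j) g_{kl}; with g_{kl} = δ_{kl} this is Σ_k (∂x^k/∂x'^i)(∂x^k/∂x'^j).
Jacobian: ∂x/∂u = 1/a, ∂x/∂v = 0, ∂y/∂u = 0, ∂y/∂v = 1/b
g'_{uu} = (1/a)(1/a) + (0)(0) = 1/a^2
g'_{uv} = (1/a)(0) + (0)(1/b) = 0
g'_{vv} = (0)(0) + (1/b)(1/b) = 1/b^2
g'_{ij} = diag(1/a^2, 1/b^2)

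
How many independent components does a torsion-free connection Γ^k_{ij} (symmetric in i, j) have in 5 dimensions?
Γ^k_{ij} has n choices for the upper index and n(n+1)/2 independent symmetric lower index pairs.
Total = 5 × 5×6/2 = 5 × 15 = 75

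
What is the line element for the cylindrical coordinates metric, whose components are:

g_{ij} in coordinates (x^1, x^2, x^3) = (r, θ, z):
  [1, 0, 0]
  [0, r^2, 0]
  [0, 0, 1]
ds^2 = g_{ij} dx^i dx^j; only the non-zero components contribute.
ds^2 = dr^2 + r^2 dθ^2 + dz^2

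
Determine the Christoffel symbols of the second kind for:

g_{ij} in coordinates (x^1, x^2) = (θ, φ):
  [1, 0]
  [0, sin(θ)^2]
Using Γ^k_{ij} = (1/2) g^{km} (∂_i g_{mj} + ∂_j g_{mi} - ∂_m g_{ij}); the metric is diagonal, so only the m = k term contributes.
Non-zero symbols (using the symmetry Γ^k_{ij} = Γ^k_{ji}):
Γ^θ_{φ φ} = (1/2) g^{θθ} (∂_φ g_{θφ} + ∂_φ g_{θφ} - ∂_θ g_{φφ}) = (1/2)(1)((0) + (0) - (sin(2*θ))) = -sin(2*θ)/2
Γ^φ_{θ φ} = (1/2) g^{φφ} (∂_θ g_{φφ} + ∂_φ g_{φθ} - ∂_φ g_{θφ}) = (1/2)(1/sin(θ)^2)((sin(2*θ)) + (0) - (0)) = 1/tan(θ)
All other Christoffel symbols are zero.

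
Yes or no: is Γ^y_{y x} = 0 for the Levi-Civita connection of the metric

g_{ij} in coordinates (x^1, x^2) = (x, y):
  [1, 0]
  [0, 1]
Γ^y_{y x} = (1/2) g^{yy} (∂_y g_{yx} + ∂_x g_{yy} - ∂_y g_{yx}) = (1/2)(1)((0) + (0) - (0)) = 0
This equals the proposed value 0.
Yes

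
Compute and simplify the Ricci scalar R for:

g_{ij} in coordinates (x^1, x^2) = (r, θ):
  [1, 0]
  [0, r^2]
Non-zero Christoffel symbols (Γ^k_{ij} = Γ^k_{ji}):
Γ^r_{θ θ} = -r
Γ^θ_{r θ} = 1/r
Ricci tensor (R_{ij} = R^k_{ikj}): R_{rr} = 0, R_{rθ} = 0, R_{θθ} = 0
Inverse metric: g^{rr} = 1, g^{θθ} = 1/r^2
R = g^{ij} R_{ij} = (1)(0) + (1/r^2)(0) = 0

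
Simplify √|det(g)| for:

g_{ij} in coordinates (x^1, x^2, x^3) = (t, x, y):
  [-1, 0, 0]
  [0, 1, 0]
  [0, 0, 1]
det(g) = -1
√|det(g)| = 1
Volume element: dV = 1 dt dx dy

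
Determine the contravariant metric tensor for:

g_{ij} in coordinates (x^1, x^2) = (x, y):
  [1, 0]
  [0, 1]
The metric is diagonal, so g^{ij} is diagonal with entries 1/g_{ii}: diag(1, 1).
g^{ij}:
  [1, 0]
  [0, 1]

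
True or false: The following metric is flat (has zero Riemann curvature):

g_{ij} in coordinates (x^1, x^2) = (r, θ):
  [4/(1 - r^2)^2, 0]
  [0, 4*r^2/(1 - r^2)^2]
Non-zero Christoffel symbols:
Γ^r_{r r} = 2*r/(1 - r^2)
Γ^r_{θ θ} = (r^3 + r)/(r^2 - 1)
Γ^θ_{r θ} = (-r^2 - 1)/(r^3 - r)
Ricci tensor: R_{rr} = -4/(r^2 - 1)^2, R_{rθ} = 0, R_{θθ} = -4*r^2/(r^2 - 1)^2
The Ricci tensor is non-zero, so the Riemann tensor is non-zero: not flat.
False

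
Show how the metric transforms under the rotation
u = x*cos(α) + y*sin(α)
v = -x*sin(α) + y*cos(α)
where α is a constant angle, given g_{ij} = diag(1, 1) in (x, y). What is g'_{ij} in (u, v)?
Invert the transformation: x = u*cos(α) - v*sin(α), y = u*sin(α) + v*cos(α)
g'_{ij} = (∂x^k/∂x'^i)(∂x^l/∂x'^j) g_{kl}; with g_{kl} = δ_{kl} this is Σ_k (∂x^k/∂x'^i)(∂x^k/∂x'^j).
Jacobian: ∂x/∂u = cos(α), ∂x/∂v = -sin(α), ∂y/∂u = sin(α), ∂y/∂v = cos(α)
g'_{uu} = (cos(α))(cos(α)) + (sin(α))(sin(α)) = 1
g'_{uv} = (cos(α))(-sin(α)) + (sin(α))(cos(α)) = 0
g'_{vv} = (-sin(α))(-sin(α)) + (cos(α))(cos(α)) = 1
g'_{ij} = diag(1, 1)
The Euclidean metric is invariant under rotations.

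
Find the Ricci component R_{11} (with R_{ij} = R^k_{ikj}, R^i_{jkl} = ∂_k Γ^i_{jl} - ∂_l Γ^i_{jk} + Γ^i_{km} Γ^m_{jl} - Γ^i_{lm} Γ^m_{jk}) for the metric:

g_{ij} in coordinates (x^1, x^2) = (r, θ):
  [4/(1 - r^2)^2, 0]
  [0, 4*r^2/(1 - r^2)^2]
Non-zero Christoffel symbols (Γ^k_{ij} = Γ^k_{ji}):
Γ^r_{r r} = 2*r/(1 - r^2)
Γ^r_{θ θ} = (r^3 + r)/(r^2 - 1)
Γ^θ_{r θ} = (-r^2 - 1)/(r^3 - r)
R^r_{r r r} = 0 (a repeated index in an antisymmetric pair)
R^θ_{r θ r} = ∂_θ Γ^θ_{r r} - ∂_r Γ^θ_{r θ} + Γ^θ_{θ m} Γ^m_{r r} - Γ^θ_{r m} Γ^m_{r θ}
  = (0) - ((r^4 + 4*r^2 - 1)/(r^3 - r)^2) + (2*(r^2 + 1)/(r^2 - 1)^2) - ((r^2 + 1)^2/(r^3 - r)^2) = -4/(r^2 - 1)^2
R_{rr} = R^r_{r r r} + R^θ_{r θ r} = (0) + (-4/(r^2 - 1)^2) = -4/(r^2 - 1)^2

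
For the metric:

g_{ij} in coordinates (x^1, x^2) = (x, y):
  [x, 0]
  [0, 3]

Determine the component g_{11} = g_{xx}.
With x^1 = x, x^2 = y, g_{11} = g_{xx} is the row-1, column-1 entry of the matrix.
g_{11} = x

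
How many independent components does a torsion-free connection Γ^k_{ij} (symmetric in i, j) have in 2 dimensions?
Γ^k_{ij} has n choices for the upper index and n(n+1)/2 independent symmetric lower index pairs.
Total = 2 × 2×3/2 = 2 × 3 = 6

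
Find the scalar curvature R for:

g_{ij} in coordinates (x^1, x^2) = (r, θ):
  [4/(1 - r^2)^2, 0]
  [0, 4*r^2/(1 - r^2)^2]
Non-zero Christoffel symbols (Γ^k_{ij} = Γ^k_{ji}):
Γ^r_{r r} = 2*r/(1 - r^2)
Γ^r_{θ θ} = (r^3 + r)/(r^2 - 1)
Γ^θ_{r θ} = (-r^2 - 1)/(r^3 - r)
Ricci tensor (R_{ij} = R^k_{ikj}): R_{rr} = -4/(r^2 - 1)^2, R_{rθ} = 0, R_{θθ} = -4*r^2/(r^2 - 1)^2
Inverse metric: g^{rr} = (1 - r^2)^2/4, g^{θθ} = (1 - r^2)^2/(4*r^2)
R = g^{ij} R_{ij} = ((1 - r^2)^2/4)(-4/(r^2 - 1)^2) + ((1 - r^2)^2/(4*r^2))(-4*r^2/(r^2 - 1)^2) = -2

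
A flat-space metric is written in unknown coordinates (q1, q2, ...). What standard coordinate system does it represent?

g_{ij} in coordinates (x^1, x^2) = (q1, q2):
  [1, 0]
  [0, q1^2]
The line element ds^2 = dq1^2 + q1^2 dq2^2 is dr^2 + r^2 dθ^2 with q1 = r, q2 = θ.
polar coordinates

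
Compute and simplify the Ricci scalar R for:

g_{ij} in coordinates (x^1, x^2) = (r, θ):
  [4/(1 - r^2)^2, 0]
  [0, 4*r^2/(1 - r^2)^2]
Non-zero Christoffel symbols (Γ^k_{ij} = Γ^k_{ji}):
Γ^r_{r r} = 2*r/(1 - r^2)
Γ^r_{θ θ} = (r^3 + r)/(r^2 - 1)
Γ^θ_{r θ} = (-r^2 - 1)/(r^3 - r)
Ricci tensor (R_{ij} = R^k_{ikj}): R_{rr} = -4/(r^2 - 1)^2, R_{rθ} = 0, R_{θθ} = -4*r^2/(r^2 - 1)^2
Inverse metric: g^{rr} = (1 - r^2)^2/4, g^{θθ} = (1 - r^2)^2/(4*r^2)
R = g^{ij} R_{ij} = ((1 - r^2)^2/4)(-4/(r^2 - 1)^2) + ((1 - r^2)^2/(4*r^2))(-4*r^2/(r^2 - 1)^2) = -2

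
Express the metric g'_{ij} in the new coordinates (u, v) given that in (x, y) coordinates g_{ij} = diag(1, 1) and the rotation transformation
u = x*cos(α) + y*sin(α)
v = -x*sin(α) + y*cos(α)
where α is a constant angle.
Invert the transformation: x = u*cos(α) - v*sin(α), y = u*sin(α) + v*cos(α)
g'_{ij} = (∂x^k/∂x'^i)(∂x^l/∂x'^j) g_{kl}; with g_{kl} = δ_{kl} this is Σ_k (∂x^k/∂x'^i)(∂x^k/∂x'^j).
Jacobian: ∂x/∂u = cos(α), ∂x/∂v = -sin(α), ∂y/∂u = sin(α), ∂y/∂v = cos(α)
g'_{uu} = (cos(α))(cos(α)) + (sin(α))(sin(α)) = 1
g'_{uv} = (cos(α))(-sin(α)) + (sin(α))(cos(α)) = 0
g'_{vv} = (-sin(α))(-sin(α)) + (cos(α))(cos(α)) = 1
g'_{ij} = diag(1, 1)
The Euclidean metric is invariant under rotations.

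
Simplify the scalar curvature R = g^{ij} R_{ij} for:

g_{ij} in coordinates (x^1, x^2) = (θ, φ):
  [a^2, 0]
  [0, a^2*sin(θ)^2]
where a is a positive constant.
Non-zero Christoffel symbols (Γ^k_{ij} = Γ^k_{ji}):
Γ^θ_{φ φ} = -sin(2*θ)/2
Γ^φ_{θ φ} = 1/tan(θ)
Ricci tensor (R_{ij} = R^k_{ikj}): R_{θθ} = 1, R_{θφ} = 0, R_{φφ} = sin(θ)^2
Inverse metric: g^{θθ} = 1/a^2, g^{φφ} = 1/(a^2*sin(θ)^2)
R = g^{ij} R_{ij} = (1/a^2)(1) + (1/(a^2*sin(θ)^2))(sin(θ)^2) = 2/a^2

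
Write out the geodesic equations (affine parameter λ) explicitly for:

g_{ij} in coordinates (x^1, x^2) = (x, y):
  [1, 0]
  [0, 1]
Geodesic equation: d^2x^k/dλ^2 + Γ^k_{ij} (dx^i/dλ)(dx^j/dλ) = 0.
All Christoffel symbols vanish, so the geodesics are straight lines:
d^2x/dλ^2 = 0
d^2y/dλ^2 = 0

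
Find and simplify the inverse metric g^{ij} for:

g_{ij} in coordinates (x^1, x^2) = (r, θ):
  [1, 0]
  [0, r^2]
The metric is diagonal, so g^{ij} is diagonal with entries 1/g_{ii}: diag(1, 1/(r^2)).
g^{ij}:
  [1, 0]
  [0, 1/r^2]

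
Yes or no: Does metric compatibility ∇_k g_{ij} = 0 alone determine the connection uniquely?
One also needs vanishing torsion; metric compatibility plus torsion-freeness singles out the Levi-Civita connection.
No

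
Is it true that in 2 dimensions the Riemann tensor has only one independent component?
The number of independent components is n^2(n^2-1)/12 = 4·3/12 = 1 for n = 2 (e.g. R_{1212}).
Yes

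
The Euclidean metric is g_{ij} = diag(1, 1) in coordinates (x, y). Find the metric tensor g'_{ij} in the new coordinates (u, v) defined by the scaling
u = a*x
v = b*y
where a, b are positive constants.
Invert the transformation: x = u/a, y = v/b
g'_{ij} = (∂x^k/∂x'^i)(∂x^l/∂x'^j) g_{kl}; with g_{kl} = δ_{kl} this is Σ_k (∂x^k/∂x'^i)(∂x^k/∂x'^j).
Jacobian: ∂x/∂u = 1/a, ∂x/∂v = 0, ∂y/∂u = 0, ∂y/∂v = 1/b
g'_{uu} = (1/a)(1/a) + (0)(0) = 1/a^2
g'_{uv} = (1/a)(0) + (0)(1/b) = 0
g'_{vv} = (0)(0) + (1/b)(1/b) = 1/b^2
g'_{ij} = diag(1/a^2, 1/b^2)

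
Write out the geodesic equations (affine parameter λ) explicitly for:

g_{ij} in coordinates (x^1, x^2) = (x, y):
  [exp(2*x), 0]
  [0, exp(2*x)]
Geodesic equation: d^2x^k/dλ^2 + Γ^k_{ij} (dx^i/dλ)(dx^j/dλ) = 0.
Non-zero Christoffel symbols:
Γ^x_{x x} = 1
Γ^x_{y y} = -1
Γ^y_{x y} = 1
Substituting (the symmetric pair Γ^k_{ij}, Γ^k_{ji} combines into a factor 2):
d^2x/dλ^2 + (dx/dλ)^2 - (dy/dλ)^2 = 0
d^2y/dλ^2 + 2 (dx/dλ)(dy/dλ) = 0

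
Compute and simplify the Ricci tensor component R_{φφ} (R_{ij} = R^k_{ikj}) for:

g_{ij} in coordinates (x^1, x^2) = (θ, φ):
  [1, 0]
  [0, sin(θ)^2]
Non-zero Christoffel symbols (Γ^k_{ij} = Γ^k_{ji}):
Γ^θ_{φ φ} = -sin(2*θ)/2
Γ^φ_{θ φ} = 1/tan(θ)
R^θ_{φ θ φ} = ∂_θ Γ^θ_{φ φ} - ∂_φ Γ^θ_{φ θ} + Γ^θ_{θ m} Γ^m_{φ φ} - Γ^θ_{φ m} Γ^m_{φ θ}
  = (-cos(2*θ)) - (0) + (0) - (-cos(θ)^2) = sin(θ)^2
R^φ_{φ φ φ} = 0 (a repeated index in an antisymmetric pair)
R_{φφ} = R^θ_{φ θ φ} + R^φ_{φ φ φ} = (sin(θ)^2) + (0) = sin(θ)^2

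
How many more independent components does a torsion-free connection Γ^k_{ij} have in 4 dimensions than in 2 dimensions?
Independent components in n dimensions: n × n(n+1)/2 = n^2(n+1)/2.
4D: 4 × 10 = 40
2D: 2 × 3 = 6
Difference = 40 - 6 = 34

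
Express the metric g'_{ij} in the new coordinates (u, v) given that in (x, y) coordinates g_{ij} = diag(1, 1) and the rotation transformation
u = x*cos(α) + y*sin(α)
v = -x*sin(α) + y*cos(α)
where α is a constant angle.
Invert the transformation: x = u*cos(α) - v*sin(α), y = u*sin(α) + v*cos(α)
g'_{ij} = (∂x^k/∂x'^i)(∂x^l/∂x'^j) g_{kl}; with g_{kl} = δ_{kl} this is Σ_k (∂x^k/∂x'^i)(∂x^k/∂x'^j).
Jacobian: ∂x/∂u = cos(α), ∂x/∂v = -sin(α), ∂y/∂u = sin(α), ∂y/∂v = cos(α)
g'_{uu} = (cos(α))(cos(α)) + (sin(α))(sin(α)) = 1
g'_{uv} = (cos(α))(-sin(α)) + (sin(α))(cos(α)) = 0
g'_{vv} = (-sin(α))(-sin(α)) + (cos(α))(cos(α)) = 1
g'_{ij} = diag(1, 1)
The Euclidean metric is invariant under rotations.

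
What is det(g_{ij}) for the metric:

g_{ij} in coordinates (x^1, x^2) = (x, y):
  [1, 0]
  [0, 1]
For a 2×2 metric: det(g) = g_{11}·g_{22} - g_{12}·g_{21}
= (1)·(1) - (0)·(0)
= 1 - 0
det(g) = 1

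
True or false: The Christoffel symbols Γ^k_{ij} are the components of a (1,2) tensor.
Under a change of coordinates Γ picks up an inhomogeneous term ∂²x/∂x'∂x'; e.g. Γ = 0 in Cartesian coordinates but Γ^r_{θθ} = -r in polar coordinates on the same flat plane.
False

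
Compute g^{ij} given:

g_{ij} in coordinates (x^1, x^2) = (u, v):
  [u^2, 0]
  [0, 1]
The metric is diagonal, so g^{ij} is diagonal with entries 1/g_{ii}: diag(1/(u^2), 1).
g^{ij}:
  [1/u^2, 0]
  [0, 1]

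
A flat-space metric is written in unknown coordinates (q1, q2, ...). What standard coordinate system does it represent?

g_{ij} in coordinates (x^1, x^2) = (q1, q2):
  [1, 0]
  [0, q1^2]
The line element ds^2 = dq1^2 + q1^2 dq2^2 is dr^2 + r^2 dθ^2 with q1 = r, q2 = θ.
polar coordinates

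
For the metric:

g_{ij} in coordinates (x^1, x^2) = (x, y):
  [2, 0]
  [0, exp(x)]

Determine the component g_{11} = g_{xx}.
With x^1 = x, x^2 = y, g_{11} = g_{xx} is the row-1, column-1 entry of the matrix.
g_{11} = 2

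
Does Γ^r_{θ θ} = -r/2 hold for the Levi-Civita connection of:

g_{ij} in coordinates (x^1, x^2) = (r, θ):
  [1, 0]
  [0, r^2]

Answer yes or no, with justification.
Γ^r_{θ θ} = (1/2) g^{rr} (∂_θ g_{rθ} + ∂_θ g_{rθ} - ∂_r g_{θθ}) = (1/2)(1)((0) + (0) - (2*r)) = -r
This differs from the proposed value -r/2.
No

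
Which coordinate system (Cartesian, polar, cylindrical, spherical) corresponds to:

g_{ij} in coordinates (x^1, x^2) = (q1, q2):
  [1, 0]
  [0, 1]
All components are constant and the metric is the identity, i.e. orthonormal rectilinear coordinates.
Cartesian (2D) coordinates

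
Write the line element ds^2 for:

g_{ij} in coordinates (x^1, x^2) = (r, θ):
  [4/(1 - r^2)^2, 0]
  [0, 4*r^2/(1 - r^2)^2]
ds^2 = g_{ij} dx^i dx^j; only the non-zero components contribute.
ds^2 = (4/(1 - r^2)^2) dr^2 + (4*r^2/(1 - r^2)^2) dθ^2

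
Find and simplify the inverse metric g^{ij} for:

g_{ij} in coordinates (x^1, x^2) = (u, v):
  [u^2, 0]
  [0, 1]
The metric is diagonal, so g^{ij} is diagonal with entries 1/g_{ii}: diag(1/(u^2), 1).
g^{ij}:
  [1/u^2, 0]
  [0, 1]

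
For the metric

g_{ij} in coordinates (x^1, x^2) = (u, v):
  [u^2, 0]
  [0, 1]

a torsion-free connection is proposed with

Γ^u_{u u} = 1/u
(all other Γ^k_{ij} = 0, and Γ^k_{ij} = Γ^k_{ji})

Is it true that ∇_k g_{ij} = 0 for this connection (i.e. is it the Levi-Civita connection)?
Using ∇_k g_{ij} = ∂_k g_{ij} - Γ^m_{ki} g_{mj} - Γ^m_{kj} g_{im}:
e.g. ∇_u g_{uu} = (2*u) - (u) - (u) = 0
Every component ∇_k g_{ij} vanishes: the connection is metric compatible.
Yes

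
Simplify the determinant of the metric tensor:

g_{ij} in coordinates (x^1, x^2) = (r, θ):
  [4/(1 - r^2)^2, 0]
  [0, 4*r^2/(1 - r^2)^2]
For a 2×2 metric: det(g) = g_{11}·g_{22} - g_{12}·g_{21}
= (4/(1 - r^2)^2)·(4*r^2/(1 - r^2)^2) - (0)·(0)
= 16*r^2/(1 - r^2)^4 - 0
det(g) = 16*r^2/(1 - r^2)^4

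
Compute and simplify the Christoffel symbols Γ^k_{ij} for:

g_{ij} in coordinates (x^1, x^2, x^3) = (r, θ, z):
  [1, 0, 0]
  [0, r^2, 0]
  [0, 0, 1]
Using Γ^k_{ij} = (1/2) g^{km} (∂_i g_{mj} + ∂_j g_{mi} - ∂_m g_{ij}); the metric is diagonal, so only the m = k term contributes.
Non-zero symbols (using the symmetry Γ^k_{ij} = Γ^k_{ji}):
Γ^r_{θ θ} = (1/2) g^{rr} (∂_θ g_{rθ} + ∂_θ g_{rθ} - ∂_r g_{θθ}) = (1/2)(1)((0) + (0) - (2*r)) = -r
Γ^θ_{r θ} = (1/2) g^{θθ} (∂_r g_{θθ} + ∂_θ g_{θr} - ∂_θ g_{rθ}) = (1/2)(1/r^2)((2*r) + (0) - (0)) = 1/r
All other Christoffel symbols are zero.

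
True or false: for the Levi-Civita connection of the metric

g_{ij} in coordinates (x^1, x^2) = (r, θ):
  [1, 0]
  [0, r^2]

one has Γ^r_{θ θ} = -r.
Γ^r_{θ θ} = (1/2) g^{rr} (∂_θ g_{rθ} + ∂_θ g_{rθ} - ∂_r g_{θθ}) = (1/2)(1)((0) + (0) - (2*r)) = -r
This equals the proposed value -r.
True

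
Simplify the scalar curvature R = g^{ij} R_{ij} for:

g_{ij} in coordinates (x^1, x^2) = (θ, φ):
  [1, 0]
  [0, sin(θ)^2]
Non-zero Christoffel symbols (Γ^k_{ij} = Γ^k_{ji}):
Γ^θ_{φ φ} = -sin(2*θ)/2
Γ^φ_{θ φ} = 1/tan(θ)
Ricci tensor (R_{ij} = R^k_{ikj}): R_{θθ} = 1, R_{θφ} = 0, R_{φφ} = sin(θ)^2
Inverse metric: g^{θθ} = 1, g^{φφ} = 1/sin(θ)^2
R = g^{ij} R_{ij} = (1)(1) + (1/sin(θ)^2)(sin(θ)^2) = 2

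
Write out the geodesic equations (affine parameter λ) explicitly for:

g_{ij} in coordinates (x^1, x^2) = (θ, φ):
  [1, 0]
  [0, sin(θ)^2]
Geodesic equation: d^2x^k/dλ^2 + Γ^k_{ij} (dx^i/dλ)(dx^j/dλ) = 0.
Non-zero Christoffel symbols:
Γ^θ_{φ φ} = -sin(2*θ)/2
Γ^φ_{θ φ} = 1/tan(θ)
Substituting (the symmetric pair Γ^k_{ij}, Γ^k_{ji} combines into a factor 2):
d^2θ/dλ^2 - (sin(2*θ)/2) (dφ/dλ)^2 = 0
d^2φ/dλ^2 + (2/tan(θ)) (dθ/dλ)(dφ/dλ) = 0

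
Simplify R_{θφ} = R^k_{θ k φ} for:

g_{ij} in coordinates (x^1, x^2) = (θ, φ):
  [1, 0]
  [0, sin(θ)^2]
Non-zero Christoffel symbols (Γ^k_{ij} = Γ^k_{ji}):
Γ^θ_{φ φ} = -sin(2*θ)/2
Γ^φ_{θ φ} = 1/tan(θ)
R^θ_{θ θ φ} = 0 (a repeated index in an antisymmetric pair)
R^φ_{θ φ φ} = 0 (a repeated index in an antisymmetric pair)
R_{θφ} = R^θ_{θ θ φ} + R^φ_{θ φ φ} = (0) + (0) = 0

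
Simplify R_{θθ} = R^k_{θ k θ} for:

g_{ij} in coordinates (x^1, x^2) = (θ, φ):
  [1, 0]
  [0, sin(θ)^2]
Non-zero Christoffel symbols (Γ^k_{ij} = Γ^k_{ji}):
Γ^θ_{φ φ} = -sin(2*θ)/2
Γ^φ_{θ φ} = 1/tan(θ)
R^θ_{θ θ θ} = 0 (a repeated index in an antisymmetric pair)
R^φ_{θ φ θ} = ∂_φ Γ^φ_{θ θ} - ∂_θ Γ^φ_{θ φ} + Γ^φ_{φ m} Γ^m_{θ θ} - Γ^φ_{θ m} Γ^m_{θ φ}
  = (0) - (-1/sin(θ)^2) + (0) - (1/tan(θ)^2) = 1
R_{θθ} = R^θ_{θ θ θ} + R^φ_{θ φ θ} = (0) + (1) = 1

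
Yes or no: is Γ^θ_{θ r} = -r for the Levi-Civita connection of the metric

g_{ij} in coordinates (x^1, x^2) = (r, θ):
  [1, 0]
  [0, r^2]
Γ^θ_{θ r} = (1/2) g^{θθ} (∂_θ g_{θr} + ∂_r g_{θθ} - ∂_θ g_{θr}) = (1/2)(1/r^2)((0) + (2*r) - (0)) = 1/r
This differs from the proposed value -r.
No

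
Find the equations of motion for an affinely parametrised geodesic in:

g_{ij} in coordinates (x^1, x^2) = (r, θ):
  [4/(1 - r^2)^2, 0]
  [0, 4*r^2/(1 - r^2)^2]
Geodesic equation: d^2x^k/dλ^2 + Γ^k_{ij} (dx^i/dλ)(dx^j/dλ) = 0.
Non-zero Christoffel symbols:
Γ^r_{r r} = 2*r/(1 - r^2)
Γ^r_{θ θ} = (r^3 + r)/(r^2 - 1)
Γ^θ_{r θ} = (-r^2 - 1)/(r^3 - r)
Substituting (the symmetric pair Γ^k_{ij}, Γ^k_{ji} combines into a factor 2):
d^2r/dλ^2 + (2*r/(1 - r^2)) (dr/dλ)^2 + ((r^3 + r)/(r^2 - 1)) (dθ/dλ)^2 = 0
d^2θ/dλ^2 + ((-2*r^2 - 2)/(r^3 - r)) (dr/dλ)(dθ/dλ) = 0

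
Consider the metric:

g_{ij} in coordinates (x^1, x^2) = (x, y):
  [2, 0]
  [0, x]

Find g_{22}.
With x^1 = x, x^2 = y, g_{22} = g_{yy} is the row-2, column-2 entry of the matrix.
g_{22} = x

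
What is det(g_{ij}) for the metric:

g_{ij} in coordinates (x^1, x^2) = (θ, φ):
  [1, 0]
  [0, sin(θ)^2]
For a 2×2 metric: det(g) = g_{11}·g_{22} - g_{12}·g_{21}
= (1)·(sin(θ)^2) - (0)·(0)
= sin(θ)^2 - 0
det(g) = sin(θ)^2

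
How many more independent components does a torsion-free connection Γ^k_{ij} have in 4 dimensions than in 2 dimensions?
Independent components in n dimensions: n × n(n+1)/2 = n^2(n+1)/2.
4D: 4 × 10 = 40
2D: 2 × 3 = 6
Difference = 40 - 6 = 34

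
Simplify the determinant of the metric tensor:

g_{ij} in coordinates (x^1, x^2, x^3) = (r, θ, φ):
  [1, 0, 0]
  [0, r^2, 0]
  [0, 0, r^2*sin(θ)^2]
Diagonal metric: det(g) = g_{11}·g_{22}·g_{33}
= (1)·(r^2)·(r^2*sin(θ)^2)
det(g) = r^4*sin(θ)^2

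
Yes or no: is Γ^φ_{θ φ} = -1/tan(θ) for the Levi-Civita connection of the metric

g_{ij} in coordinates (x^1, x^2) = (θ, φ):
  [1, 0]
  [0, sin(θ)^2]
Γ^φ_{θ φ} = (1/2) g^{φφ} (∂_θ g_{φφ} + ∂_φ g_{φθ} - ∂_φ g_{θφ}) = (1/2)(1/sin(θ)^2)((sin(2*θ)) + (0) - (0)) = 1/tan(θ)
This differs from the proposed value -1/tan(θ).
No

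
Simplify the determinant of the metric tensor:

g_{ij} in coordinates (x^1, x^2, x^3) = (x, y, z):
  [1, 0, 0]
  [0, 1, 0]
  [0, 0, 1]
Diagonal metric: det(g) = g_{11}·g_{22}·g_{33}
= (1)·(1)·(1)
det(g) = 1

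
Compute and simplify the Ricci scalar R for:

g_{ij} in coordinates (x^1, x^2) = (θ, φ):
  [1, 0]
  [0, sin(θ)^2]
Non-zero Christoffel symbols (Γ^k_{ij} = Γ^k_{ji}):
Γ^θ_{φ φ} = -sin(2*θ)/2
Γ^φ_{θ φ} = 1/tan(θ)
Ricci tensor (R_{ij} = R^k_{ikj}): R_{θθ} = 1, R_{θφ} = 0, R_{φφ} = sin(θ)^2
Inverse metric: g^{θθ} = 1, g^{φφ} = 1/sin(θ)^2
R = g^{ij} R_{ij} = (1)(1) + (1/sin(θ)^2)(sin(θ)^2) = 2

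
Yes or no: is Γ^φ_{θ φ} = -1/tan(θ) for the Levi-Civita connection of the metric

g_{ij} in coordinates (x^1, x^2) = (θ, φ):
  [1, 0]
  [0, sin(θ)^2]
Γ^φ_{θ φ} = (1/2) g^{φφ} (∂_θ g_{φφ} + ∂_φ g_{φθ} - ∂_φ g_{θφ}) = (1/2)(1/sin(θ)^2)((sin(2*θ)) + (0) - (0)) = 1/tan(θ)
This differs from the proposed value -1/tan(θ).
No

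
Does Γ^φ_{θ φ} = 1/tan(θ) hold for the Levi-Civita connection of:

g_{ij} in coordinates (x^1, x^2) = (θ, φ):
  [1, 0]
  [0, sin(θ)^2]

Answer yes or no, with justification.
Γ^φ_{θ φ} = (1/2) g^{φφ} (∂_θ g_{φφ} + ∂_φ g_{φθ} - ∂_φ g_{θφ}) = (1/2)(1/sin(θ)^2)((sin(2*θ)) + (0) - (0)) = 1/tan(θ)
This equals the proposed value 1/tan(θ).
Yes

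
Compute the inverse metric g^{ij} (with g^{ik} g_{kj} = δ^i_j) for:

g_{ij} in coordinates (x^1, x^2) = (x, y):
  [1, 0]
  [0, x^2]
The metric is diagonal, so g^{ij} is diagonal with entries 1/g_{ii}: diag(1, 1/(x^2)).
g^{ij}:
  [1, 0]
  [0, 1/x^2]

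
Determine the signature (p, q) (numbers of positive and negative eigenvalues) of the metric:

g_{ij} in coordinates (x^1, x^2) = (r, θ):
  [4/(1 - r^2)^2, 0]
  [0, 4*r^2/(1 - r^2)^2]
The metric is diagonal, so its eigenvalues are the diagonal entries: 4/(1 - r^2)^2, 4*r^2/(1 - r^2)^2 (at a generic point, where coordinate-dependent entries are positive).
2 positive, 0 negative.
(2, 0) - Riemannian (positive definite)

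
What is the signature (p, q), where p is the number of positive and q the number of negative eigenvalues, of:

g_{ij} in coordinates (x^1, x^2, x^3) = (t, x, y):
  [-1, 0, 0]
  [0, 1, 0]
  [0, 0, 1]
The metric is diagonal, so its eigenvalues are the diagonal entries: -1, 1, 1 (at a generic point, where coordinate-dependent entries are positive).
2 positive, 1 negative.
(2, 1) - Lorentzian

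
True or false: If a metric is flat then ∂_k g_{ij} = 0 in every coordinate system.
Flatness means R^i_{jkl} = 0; the components can still vary, e.g. the flat plane in polar coordinates has g_{θθ} = r^2.
False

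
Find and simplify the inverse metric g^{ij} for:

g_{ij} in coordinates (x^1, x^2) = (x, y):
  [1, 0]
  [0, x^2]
The metric is diagonal, so g^{ij} is diagonal with entries 1/g_{ii}: diag(1, 1/(x^2)).
g^{ij}:
  [1, 0]
  [0, 1/x^2]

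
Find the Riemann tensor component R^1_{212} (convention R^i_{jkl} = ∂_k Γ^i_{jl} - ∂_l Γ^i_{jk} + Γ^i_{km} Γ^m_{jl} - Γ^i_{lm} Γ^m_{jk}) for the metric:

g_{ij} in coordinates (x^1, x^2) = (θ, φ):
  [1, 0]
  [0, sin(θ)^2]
Non-zero Christoffel symbols (Γ^k_{ij} = Γ^k_{ji}):
Γ^θ_{φ φ} = -sin(2*θ)/2
Γ^φ_{θ φ} = 1/tan(θ)
R^θ_{φ θ φ} = ∂_θ Γ^θ_{φ φ} - ∂_φ Γ^θ_{φ θ} + Γ^θ_{θ m} Γ^m_{φ φ} - Γ^θ_{φ m} Γ^m_{φ θ}
  = (-cos(2*θ)) - (0) + (0) - (-cos(θ)^2) = sin(θ)^2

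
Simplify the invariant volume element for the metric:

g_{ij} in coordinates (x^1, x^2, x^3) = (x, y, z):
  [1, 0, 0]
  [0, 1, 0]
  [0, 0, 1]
det(g) = 1
√|det(g)| = 1
Volume element: dV = 1 dx dy dz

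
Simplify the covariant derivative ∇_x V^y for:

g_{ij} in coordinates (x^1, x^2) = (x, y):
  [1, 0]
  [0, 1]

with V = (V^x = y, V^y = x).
All Christoffel symbols are zero.
∇_x V^y = ∂_x V^y + Γ^y_{x j} V^j
  = (1) + (0)(y) + (0)(x)
  = 1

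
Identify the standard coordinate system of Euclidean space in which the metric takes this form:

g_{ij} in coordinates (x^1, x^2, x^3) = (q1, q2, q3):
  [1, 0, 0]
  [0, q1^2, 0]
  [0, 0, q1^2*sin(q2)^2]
The line element ds^2 = dq1^2 + q1^2 dq2^2 + q1^2 sin(q2)^2 dq3^2 is dr^2 + r^2 dθ^2 + r^2 sin(θ)^2 dφ^2 with q1 = r, q2 = θ, q3 = φ.
spherical coordinates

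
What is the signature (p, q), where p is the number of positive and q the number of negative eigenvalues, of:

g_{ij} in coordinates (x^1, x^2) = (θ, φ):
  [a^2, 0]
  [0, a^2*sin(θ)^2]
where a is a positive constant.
The metric is diagonal, so its eigenvalues are the diagonal entries: a^2, a^2*sin(θ)^2 (at a generic point, where coordinate-dependent entries are positive).
2 positive, 0 negative.
(2, 0) - Riemannian (positive definite)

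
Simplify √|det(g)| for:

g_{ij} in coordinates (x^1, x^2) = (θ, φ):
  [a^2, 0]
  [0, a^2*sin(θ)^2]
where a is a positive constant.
det(g) = a^4*sin(θ)^2
√|det(g)| = a^2*sin(θ) (taking 0 < θ < π so that |sin(θ)| = sin(θ))
Volume element: dV = a^2*sin(θ) dθ dφ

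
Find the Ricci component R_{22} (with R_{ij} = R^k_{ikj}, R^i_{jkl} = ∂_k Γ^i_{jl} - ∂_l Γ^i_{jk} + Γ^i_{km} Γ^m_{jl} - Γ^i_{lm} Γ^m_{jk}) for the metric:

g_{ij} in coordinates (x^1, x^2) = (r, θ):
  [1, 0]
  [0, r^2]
Non-zero Christoffel symbols (Γ^k_{ij} = Γ^k_{ji}):
Γ^r_{θ θ} = -r
Γ^θ_{r θ} = 1/r
R^r_{θ r θ} = ∂_r Γ^r_{θ θ} - ∂_θ Γ^r_{θ r} + Γ^r_{r m} Γ^m_{θ θ} - Γ^r_{θ m} Γ^m_{θ r}
  = (-1) - (0) + (0) - (-1) = 0
R^θ_{θ θ θ} = 0 (a repeated index in an antisymmetric pair)
R_{θθ} = R^r_{θ r θ} + R^θ_{θ θ θ} = (0) + (0) = 0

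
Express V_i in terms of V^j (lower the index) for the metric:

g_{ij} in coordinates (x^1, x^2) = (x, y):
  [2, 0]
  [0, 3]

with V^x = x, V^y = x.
V_i = g_{ij} V^j:
V_x = (2)(x) + (0)(x) = 2*x
V_y = (0)(x) + (3)(x) = 3*x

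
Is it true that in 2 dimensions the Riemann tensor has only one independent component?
The number of independent components is n^2(n^2-1)/12 = 4·3/12 = 1 for n = 2 (e.g. R_{1212}).
Yes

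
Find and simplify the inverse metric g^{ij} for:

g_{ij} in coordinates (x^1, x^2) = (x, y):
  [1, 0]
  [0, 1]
The metric is diagonal, so g^{ij} is diagonal with entries 1/g_{ii}: diag(1, 1).
g^{ij}:
  [1, 0]
  [0, 1]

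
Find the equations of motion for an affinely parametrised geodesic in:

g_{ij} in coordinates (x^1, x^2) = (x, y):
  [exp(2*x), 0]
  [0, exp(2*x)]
Geodesic equation: d^2x^k/dλ^2 + Γ^k_{ij} (dx^i/dλ)(dx^j/dλ) = 0.
Non-zero Christoffel symbols:
Γ^x_{x x} = 1
Γ^x_{y y} = -1
Γ^y_{x y} = 1
Substituting (the symmetric pair Γ^k_{ij}, Γ^k_{ji} combines into a factor 2):
d^2x/dλ^2 + (dx/dλ)^2 - (dy/dλ)^2 = 0
d^2y/dλ^2 + 2 (dx/dλ)(dy/dλ) = 0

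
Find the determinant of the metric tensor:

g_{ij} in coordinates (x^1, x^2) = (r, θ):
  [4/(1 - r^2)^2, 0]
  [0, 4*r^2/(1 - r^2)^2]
For a 2×2 metric: det(g) = g_{11}·g_{22} - g_{12}·g_{21}
= (4/(1 - r^2)^2)·(4*r^2/(1 - r^2)^2) - (0)·(0)
= 16*r^2/(1 - r^2)^4 - 0
det(g) = 16*r^2/(1 - r^2)^4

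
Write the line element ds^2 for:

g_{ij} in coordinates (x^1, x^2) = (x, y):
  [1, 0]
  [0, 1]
ds^2 = g_{ij} dx^i dx^j; only the non-zero components contribute.
ds^2 = dx^2 + dy^2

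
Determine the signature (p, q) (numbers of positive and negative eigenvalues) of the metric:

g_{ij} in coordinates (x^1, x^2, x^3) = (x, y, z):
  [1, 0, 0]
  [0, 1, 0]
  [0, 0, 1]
The metric is diagonal, so its eigenvalues are the diagonal entries: 1, 1, 1 (at a generic point, where coordinate-dependent entries are positive).
3 positive, 0 negative.
(3, 0) - Riemannian (positive definite)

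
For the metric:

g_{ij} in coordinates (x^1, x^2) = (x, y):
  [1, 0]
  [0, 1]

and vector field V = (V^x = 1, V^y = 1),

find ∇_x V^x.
All Christoffel symbols are zero.
∇_x V^x = ∂_x V^x + Γ^x_{x j} V^j
  = (0) + (0)(1) + (0)(1)
  = 0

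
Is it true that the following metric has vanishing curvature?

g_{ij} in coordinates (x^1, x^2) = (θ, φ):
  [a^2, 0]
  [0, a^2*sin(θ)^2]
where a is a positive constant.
Non-zero Christoffel symbols:
Γ^θ_{φ φ} = -sin(2*θ)/2
Γ^φ_{θ φ} = 1/tan(θ)
Ricci tensor: R_{θθ} = 1, R_{θφ} = 0, R_{φφ} = sin(θ)^2
The Ricci tensor is non-zero, so the Riemann tensor is non-zero: not flat.
No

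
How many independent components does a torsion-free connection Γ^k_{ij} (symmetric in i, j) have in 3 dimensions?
Γ^k_{ij} has n choices for the upper index and n(n+1)/2 independent symmetric lower index pairs.
Total = 3 × 3×4/2 = 3 × 6 = 18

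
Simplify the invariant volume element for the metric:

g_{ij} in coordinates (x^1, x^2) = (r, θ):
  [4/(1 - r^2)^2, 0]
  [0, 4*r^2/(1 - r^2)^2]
det(g) = 16*r^2/(1 - r^2)^4
√|det(g)| = 4*r/(r^2 - 1)^2
Volume element: dV = 4*r/(r^2 - 1)^2 dr dθ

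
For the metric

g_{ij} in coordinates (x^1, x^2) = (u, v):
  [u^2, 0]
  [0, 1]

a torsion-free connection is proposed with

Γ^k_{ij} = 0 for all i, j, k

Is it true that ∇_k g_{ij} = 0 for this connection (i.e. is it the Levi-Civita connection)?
Using ∇_k g_{ij} = ∂_k g_{ij} - Γ^m_{ki} g_{mj} - Γ^m_{kj} g_{im}:
∇_u g_{uu} = (2*u) - (0) - (0) = 2*u ≠ 0
So the connection is not metric compatible (it is not the Levi-Civita connection).
No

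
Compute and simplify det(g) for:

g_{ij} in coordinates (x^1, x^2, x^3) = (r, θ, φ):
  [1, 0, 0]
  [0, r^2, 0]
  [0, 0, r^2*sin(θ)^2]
Diagonal metric: det(g) = g_{11}·g_{22}·g_{33}
= (1)·(r^2)·(r^2*sin(θ)^2)
det(g) = r^4*sin(θ)^2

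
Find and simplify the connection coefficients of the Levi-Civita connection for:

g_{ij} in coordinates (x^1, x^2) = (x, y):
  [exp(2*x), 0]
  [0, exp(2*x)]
Using Γ^k_{ij} = (1/2) g^{km} (∂_i g_{mj} + ∂_j g_{mi} - ∂_m g_{ij}); the metric is diagonal, so only the m = k term contributes.
Non-zero symbols (using the symmetry Γ^k_{ij} = Γ^k_{ji}):
Γ^x_{x x} = (1/2) g^{xx} (∂_x g_{xx} + ∂_x g_{xx} - ∂_x g_{xx}) = (1/2)(exp(-2*x))((2*exp(2*x)) + (2*exp(2*x)) - (2*exp(2*x))) = 1
Γ^x_{y y} = (1/2) g^{xx} (∂_y g_{xy} + ∂_y g_{xy} - ∂_x g_{yy}) = (1/2)(exp(-2*x))((0) + (0) - (2*exp(2*x))) = -1
Γ^y_{x y} = (1/2) g^{yy} (∂_x g_{yy} + ∂_y g_{yx} - ∂_y g_{xy}) = (1/2)(exp(-2*x))((2*exp(2*x)) + (0) - (0)) = 1
All other Christoffel symbols are zero.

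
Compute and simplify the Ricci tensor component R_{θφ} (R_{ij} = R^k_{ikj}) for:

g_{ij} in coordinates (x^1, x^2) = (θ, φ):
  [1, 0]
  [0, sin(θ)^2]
Non-zero Christoffel symbols (Γ^k_{ij} = Γ^k_{ji}):
Γ^θ_{φ φ} = -sin(2*θ)/2
Γ^φ_{θ φ} = 1/tan(θ)
R^θ_{θ θ φ} = 0 (a repeated index in an antisymmetric pair)
R^φ_{θ φ φ} = 0 (a repeated index in an antisymmetric pair)
R_{θφ} = R^θ_{θ θ φ} + R^φ_{θ φ φ} = (0) + (0) = 0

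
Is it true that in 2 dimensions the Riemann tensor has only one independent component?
The number of independent components is n^2(n^2-1)/12 = 4·3/12 = 1 for n = 2 (e.g. R_{1212}).
Yes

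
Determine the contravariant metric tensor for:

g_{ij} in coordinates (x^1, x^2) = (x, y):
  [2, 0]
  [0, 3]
The metric is diagonal, so g^{ij} is diagonal with entries 1/g_{ii}: diag(1/2, 1/3).
g^{ij}:
  [1/2, 0]
  [0, 1/3]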